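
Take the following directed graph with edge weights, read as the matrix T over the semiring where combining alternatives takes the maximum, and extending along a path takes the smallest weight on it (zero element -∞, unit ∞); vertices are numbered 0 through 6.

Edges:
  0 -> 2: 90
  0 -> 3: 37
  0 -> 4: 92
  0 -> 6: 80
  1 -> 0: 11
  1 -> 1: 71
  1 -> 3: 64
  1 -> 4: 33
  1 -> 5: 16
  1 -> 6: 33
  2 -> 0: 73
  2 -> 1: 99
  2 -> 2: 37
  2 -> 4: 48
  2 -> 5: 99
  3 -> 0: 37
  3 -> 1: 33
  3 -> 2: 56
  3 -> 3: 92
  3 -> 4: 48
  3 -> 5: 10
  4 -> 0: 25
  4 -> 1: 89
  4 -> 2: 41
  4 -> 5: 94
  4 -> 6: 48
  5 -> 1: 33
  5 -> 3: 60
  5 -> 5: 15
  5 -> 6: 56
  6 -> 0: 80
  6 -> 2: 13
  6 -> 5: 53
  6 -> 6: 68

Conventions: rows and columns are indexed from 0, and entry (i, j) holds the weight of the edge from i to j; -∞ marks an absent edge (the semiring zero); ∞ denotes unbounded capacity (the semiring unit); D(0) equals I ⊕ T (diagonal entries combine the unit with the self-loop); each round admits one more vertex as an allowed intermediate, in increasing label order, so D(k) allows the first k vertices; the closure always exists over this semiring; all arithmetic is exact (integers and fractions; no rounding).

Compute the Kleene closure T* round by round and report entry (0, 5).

D(0):
  [∞, -∞, 90, 37, 92, -∞, 80]
  [11, ∞, -∞, 64, 33, 16, 33]
  [73, 99, ∞, -∞, 48, 99, -∞]
  [37, 33, 56, ∞, 48, 10, -∞]
  [25, 89, 41, -∞, ∞, 94, 48]
  [-∞, 33, -∞, 60, -∞, ∞, 56]
  [80, -∞, 13, -∞, -∞, 53, ∞]
D(1):
  [∞, -∞, 90, 37, 92, -∞, 80]
  [11, ∞, 11, 64, 33, 16, 33]
  [73, 99, ∞, 37, 73, 99, 73]
  [37, 33, 56, ∞, 48, 10, 37]
  [25, 89, 41, 25, ∞, 94, 48]
  [-∞, 33, -∞, 60, -∞, ∞, 56]
  [80, -∞, 80, 37, 80, 53, ∞]
D(2):
  [∞, -∞, 90, 37, 92, -∞, 80]
  [11, ∞, 11, 64, 33, 16, 33]
  [73, 99, ∞, 64, 73, 99, 73]
  [37, 33, 56, ∞, 48, 16, 37]
  [25, 89, 41, 64, ∞, 94, 48]
  [11, 33, 11, 60, 33, ∞, 56]
  [80, -∞, 80, 37, 80, 53, ∞]
D(3):
  [∞, 90, 90, 64, 92, 90, 80]
  [11, ∞, 11, 64, 33, 16, 33]
  [73, 99, ∞, 64, 73, 99, 73]
  [56, 56, 56, ∞, 56, 56, 56]
  [41, 89, 41, 64, ∞, 94, 48]
  [11, 33, 11, 60, 33, ∞, 56]
  [80, 80, 80, 64, 80, 80, ∞]
D(4):
  [∞, 90, 90, 64, 92, 90, 80]
  [56, ∞, 56, 64, 56, 56, 56]
  [73, 99, ∞, 64, 73, 99, 73]
  [56, 56, 56, ∞, 56, 56, 56]
  [56, 89, 56, 64, ∞, 94, 56]
  [56, 56, 56, 60, 56, ∞, 56]
  [80, 80, 80, 64, 80, 80, ∞]
D(5):
  [∞, 90, 90, 64, 92, 92, 80]
  [56, ∞, 56, 64, 56, 56, 56]
  [73, 99, ∞, 64, 73, 99, 73]
  [56, 56, 56, ∞, 56, 56, 56]
  [56, 89, 56, 64, ∞, 94, 56]
  [56, 56, 56, 60, 56, ∞, 56]
  [80, 80, 80, 64, 80, 80, ∞]
D(6):
  [∞, 90, 90, 64, 92, 92, 80]
  [56, ∞, 56, 64, 56, 56, 56]
  [73, 99, ∞, 64, 73, 99, 73]
  [56, 56, 56, ∞, 56, 56, 56]
  [56, 89, 56, 64, ∞, 94, 56]
  [56, 56, 56, 60, 56, ∞, 56]
  [80, 80, 80, 64, 80, 80, ∞]
D(7):
  [∞, 90, 90, 64, 92, 92, 80]
  [56, ∞, 56, 64, 56, 56, 56]
  [73, 99, ∞, 64, 73, 99, 73]
  [56, 56, 56, ∞, 56, 56, 56]
  [56, 89, 56, 64, ∞, 94, 56]
  [56, 56, 56, 60, 56, ∞, 56]
  [80, 80, 80, 64, 80, 80, ∞]
Answer: T*[0][5] = 92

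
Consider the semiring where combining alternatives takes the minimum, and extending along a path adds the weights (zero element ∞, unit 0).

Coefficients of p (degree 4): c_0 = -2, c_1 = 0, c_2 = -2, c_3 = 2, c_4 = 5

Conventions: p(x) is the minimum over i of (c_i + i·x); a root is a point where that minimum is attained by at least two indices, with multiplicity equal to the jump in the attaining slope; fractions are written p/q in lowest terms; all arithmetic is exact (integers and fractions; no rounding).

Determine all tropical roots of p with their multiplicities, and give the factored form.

hull edge (i=0, c=-2) to (i=2, c=-2): slope 0, span 2
hull edge (i=2, c=-2) to (i=4, c=5): slope 7/2, span 2
Factored form: p(x) = 5 ⊗ (x ⊕ (-7/2)) ⊗ (x ⊕ (-7/2)) ⊗ (x ⊕ 0) ⊗ (x ⊕ 0)
Answer: roots = -7/2 (mult 2), 0 (mult 2)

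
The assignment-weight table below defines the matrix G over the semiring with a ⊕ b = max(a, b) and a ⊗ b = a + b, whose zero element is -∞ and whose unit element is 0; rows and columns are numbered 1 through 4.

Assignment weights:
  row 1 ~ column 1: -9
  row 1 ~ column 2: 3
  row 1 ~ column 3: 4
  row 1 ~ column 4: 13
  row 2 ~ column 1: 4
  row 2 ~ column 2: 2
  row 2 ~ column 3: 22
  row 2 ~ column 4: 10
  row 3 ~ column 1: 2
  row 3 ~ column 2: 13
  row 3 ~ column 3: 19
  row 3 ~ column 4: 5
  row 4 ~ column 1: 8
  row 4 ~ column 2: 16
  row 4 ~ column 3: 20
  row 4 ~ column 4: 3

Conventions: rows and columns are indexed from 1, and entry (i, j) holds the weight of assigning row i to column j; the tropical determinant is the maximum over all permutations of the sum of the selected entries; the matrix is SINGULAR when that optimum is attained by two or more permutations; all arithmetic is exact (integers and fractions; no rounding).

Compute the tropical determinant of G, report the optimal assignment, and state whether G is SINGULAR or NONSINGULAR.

σ = (1, 2, 3, 4): (-9) + 2 + 19 + 3 = 15
σ = (1, 2, 4, 3): (-9) + 2 + 5 + 20 = 18
σ = (1, 3, 2, 4): (-9) + 22 + 13 + 3 = 29
σ = (1, 3, 4, 2): (-9) + 22 + 5 + 16 = 34
σ = (1, 4, 2, 3): (-9) + 10 + 13 + 20 = 34
σ = (1, 4, 3, 2): (-9) + 10 + 19 + 16 = 36
σ = (2, 1, 3, 4): 3 + 4 + 19 + 3 = 29
σ = (2, 1, 4, 3): 3 + 4 + 5 + 20 = 32
σ = (2, 3, 1, 4): 3 + 22 + 2 + 3 = 30
σ = (2, 3, 4, 1): 3 + 22 + 5 + 8 = 38
σ = (2, 4, 1, 3): 3 + 10 + 2 + 20 = 35
σ = (2, 4, 3, 1): 3 + 10 + 19 + 8 = 40
σ = (3, 1, 2, 4): 4 + 4 + 13 + 3 = 24
σ = (3, 1, 4, 2): 4 + 4 + 5 + 16 = 29
σ = (3, 2, 1, 4): 4 + 2 + 2 + 3 = 11
σ = (3, 2, 4, 1): 4 + 2 + 5 + 8 = 19
σ = (3, 4, 1, 2): 4 + 10 + 2 + 16 = 32
σ = (3, 4, 2, 1): 4 + 10 + 13 + 8 = 35
σ = (4, 1, 2, 3): 13 + 4 + 13 + 20 = 50
σ = (4, 1, 3, 2): 13 + 4 + 19 + 16 = 52
σ = (4, 2, 1, 3): 13 + 2 + 2 + 20 = 37
σ = (4, 2, 3, 1): 13 + 2 + 19 + 8 = 42
σ = (4, 3, 1, 2): 13 + 22 + 2 + 16 = 53
σ = (4, 3, 2, 1): 13 + 22 + 13 + 8 = 56
Optimal value attained by: σ = (4, 3, 2, 1).
Answer: det⊕(G) = 56; verdict: NONSINGULAR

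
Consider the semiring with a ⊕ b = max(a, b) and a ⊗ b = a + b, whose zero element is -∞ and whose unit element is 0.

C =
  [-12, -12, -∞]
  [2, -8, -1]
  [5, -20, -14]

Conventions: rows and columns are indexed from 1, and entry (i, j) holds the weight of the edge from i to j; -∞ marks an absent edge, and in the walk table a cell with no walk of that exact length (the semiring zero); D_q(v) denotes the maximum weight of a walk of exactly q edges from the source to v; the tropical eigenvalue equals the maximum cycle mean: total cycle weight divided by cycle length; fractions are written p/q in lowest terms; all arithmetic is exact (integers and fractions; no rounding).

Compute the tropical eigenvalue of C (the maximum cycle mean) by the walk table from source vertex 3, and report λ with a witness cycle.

q=0: [-∞, -∞, 0]
q=1: [5, -20, -14]
q=2: [-7, -7, -21]
q=3: [-5, -15, -8]
Optimal cycle mean attained by: cycle 1->2->3->1, total (-12) + (-1) + 5, length 3.
Answer: λ = -8/3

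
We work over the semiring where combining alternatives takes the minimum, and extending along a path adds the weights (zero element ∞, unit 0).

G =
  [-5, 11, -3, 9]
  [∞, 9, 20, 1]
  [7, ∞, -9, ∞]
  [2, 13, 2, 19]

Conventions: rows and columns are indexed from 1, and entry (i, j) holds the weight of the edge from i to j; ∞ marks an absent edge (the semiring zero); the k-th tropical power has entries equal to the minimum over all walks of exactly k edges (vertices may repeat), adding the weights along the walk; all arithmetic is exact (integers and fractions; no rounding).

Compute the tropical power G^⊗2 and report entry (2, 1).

G^⊗2:
  [-10, 6, -12, 4]
  [3, 14, 3, 10]
  [-2, 18, -18, 16]
  [-3, 13, -7, 11]
Key observation: the optimum is the walk 2->4->1, with weight 1 + 2 = 3.
Optimal value attained by: walk 2->4->1.
Answer: (G^⊗2)[2][1] = 3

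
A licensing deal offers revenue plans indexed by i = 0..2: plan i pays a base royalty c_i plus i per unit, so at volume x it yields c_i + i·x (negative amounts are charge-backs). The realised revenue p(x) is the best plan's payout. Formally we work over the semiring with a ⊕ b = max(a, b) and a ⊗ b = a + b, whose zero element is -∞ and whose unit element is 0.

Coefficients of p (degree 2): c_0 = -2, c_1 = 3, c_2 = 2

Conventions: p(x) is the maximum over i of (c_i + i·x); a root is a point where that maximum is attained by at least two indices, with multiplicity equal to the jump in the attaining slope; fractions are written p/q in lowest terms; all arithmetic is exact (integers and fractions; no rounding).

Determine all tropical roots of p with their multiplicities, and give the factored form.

hull edge (i=0, c=-2) to (i=1, c=3): slope 5, span 1
hull edge (i=1, c=3) to (i=2, c=2): slope -1, span 1
Factored form: p(x) = 2 ⊗ (x ⊕ (-5)) ⊗ (x ⊕ 1)
Answer: roots = -5 (mult 1), 1 (mult 1)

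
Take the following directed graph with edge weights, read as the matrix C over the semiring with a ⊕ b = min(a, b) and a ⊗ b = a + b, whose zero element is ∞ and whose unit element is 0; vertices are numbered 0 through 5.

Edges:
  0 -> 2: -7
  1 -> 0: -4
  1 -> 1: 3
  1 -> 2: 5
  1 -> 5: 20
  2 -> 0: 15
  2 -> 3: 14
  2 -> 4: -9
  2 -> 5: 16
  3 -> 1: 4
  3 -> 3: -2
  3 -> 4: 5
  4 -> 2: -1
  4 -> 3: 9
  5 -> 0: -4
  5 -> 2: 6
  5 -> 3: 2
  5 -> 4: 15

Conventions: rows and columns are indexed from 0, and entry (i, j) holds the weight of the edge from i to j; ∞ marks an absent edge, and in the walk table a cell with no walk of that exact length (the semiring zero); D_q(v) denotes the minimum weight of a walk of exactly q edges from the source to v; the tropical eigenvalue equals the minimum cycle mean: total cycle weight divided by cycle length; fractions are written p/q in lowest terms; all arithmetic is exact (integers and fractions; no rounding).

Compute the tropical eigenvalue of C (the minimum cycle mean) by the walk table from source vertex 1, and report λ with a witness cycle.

q=0: [∞, 0, ∞, ∞, ∞, ∞]
q=1: [-4, 3, 5, ∞, ∞, 20]
q=2: [-1, 6, -11, 19, -4, 21]
q=3: [2, 9, -8, 3, -20, 5]
q=4: [1, 7, -21, -11, -17, 8]
q=5: [-6, -7, -18, -13, -30, -5]
q=6: [-11, -9, -31, -21, -27, -2]
Optimal cycle mean attained by: cycle 2->4->2, total (-9) + (-1), length 2.
Answer: λ = -5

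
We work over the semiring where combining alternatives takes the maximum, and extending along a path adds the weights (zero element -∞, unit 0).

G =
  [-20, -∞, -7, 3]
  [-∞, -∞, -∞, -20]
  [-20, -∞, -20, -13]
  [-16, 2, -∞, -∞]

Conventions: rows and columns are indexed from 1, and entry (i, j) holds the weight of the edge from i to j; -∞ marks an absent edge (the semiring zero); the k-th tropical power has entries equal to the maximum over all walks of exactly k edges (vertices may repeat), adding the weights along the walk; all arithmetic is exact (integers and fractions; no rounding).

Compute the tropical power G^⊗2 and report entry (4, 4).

G^⊗2:
  [-13, 5, -27, -17]
  [-36, -18, -∞, -∞]
  [-29, -11, -27, -17]
  [-36, -∞, -23, -13]
Key observation: the optimum is the walk 4->1->4, with weight (-16) + 3 = -13.
Optimal value attained by: walk 4->1->4.
Answer: (G^⊗2)[4][4] = -13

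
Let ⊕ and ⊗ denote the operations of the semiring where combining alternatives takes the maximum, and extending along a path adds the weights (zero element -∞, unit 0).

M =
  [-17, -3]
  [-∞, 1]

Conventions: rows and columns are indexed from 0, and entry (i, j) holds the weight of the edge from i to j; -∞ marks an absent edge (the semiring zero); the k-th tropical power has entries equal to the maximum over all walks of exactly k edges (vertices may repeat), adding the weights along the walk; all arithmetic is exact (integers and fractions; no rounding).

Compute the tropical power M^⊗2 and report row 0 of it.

M^⊗2:
  [-34, -2]
  [-∞, 2]
Answer: row 0 of M^⊗2 = [-34, -2]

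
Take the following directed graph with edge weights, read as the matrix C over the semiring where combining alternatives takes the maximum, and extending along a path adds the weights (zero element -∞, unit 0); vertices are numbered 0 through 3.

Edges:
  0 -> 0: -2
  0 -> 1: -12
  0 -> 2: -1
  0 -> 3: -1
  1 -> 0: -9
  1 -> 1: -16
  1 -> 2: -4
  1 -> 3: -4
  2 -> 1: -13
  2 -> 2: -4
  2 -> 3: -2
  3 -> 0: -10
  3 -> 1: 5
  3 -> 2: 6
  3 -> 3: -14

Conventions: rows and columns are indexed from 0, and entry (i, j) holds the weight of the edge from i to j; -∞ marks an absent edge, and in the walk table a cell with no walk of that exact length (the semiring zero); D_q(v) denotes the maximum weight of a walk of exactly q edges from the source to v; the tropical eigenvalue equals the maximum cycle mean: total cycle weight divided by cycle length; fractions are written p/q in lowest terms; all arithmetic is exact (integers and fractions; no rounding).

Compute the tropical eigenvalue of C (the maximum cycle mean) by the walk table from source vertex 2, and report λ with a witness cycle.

q=0: [-∞, -∞, 0, -∞]
q=1: [-∞, -13, -4, -2]
q=2: [-12, 3, 4, -6]
q=3: [-6, -1, 0, 2]
q=4: [-8, 7, 8, -2]
Optimal cycle mean attained by: cycle 2->3->2, total (-2) + 6, length 2.
Answer: λ = 2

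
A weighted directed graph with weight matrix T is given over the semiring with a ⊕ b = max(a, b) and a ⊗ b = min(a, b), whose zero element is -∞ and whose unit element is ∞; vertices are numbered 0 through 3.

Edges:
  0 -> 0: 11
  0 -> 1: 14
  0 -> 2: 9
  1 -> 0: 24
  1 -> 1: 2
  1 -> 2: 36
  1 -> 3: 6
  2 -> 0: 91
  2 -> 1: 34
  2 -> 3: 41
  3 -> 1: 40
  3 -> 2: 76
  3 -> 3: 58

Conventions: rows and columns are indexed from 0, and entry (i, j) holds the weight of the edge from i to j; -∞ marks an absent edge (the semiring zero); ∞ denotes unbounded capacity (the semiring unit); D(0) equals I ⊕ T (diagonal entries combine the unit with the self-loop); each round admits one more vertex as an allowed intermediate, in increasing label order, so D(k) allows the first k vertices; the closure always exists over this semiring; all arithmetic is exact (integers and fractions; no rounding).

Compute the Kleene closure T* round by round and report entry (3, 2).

D(0):
  [∞, 14, 9, -∞]
  [24, ∞, 36, 6]
  [91, 34, ∞, 41]
  [-∞, 40, 76, ∞]
D(1):
  [∞, 14, 9, -∞]
  [24, ∞, 36, 6]
  [91, 34, ∞, 41]
  [-∞, 40, 76, ∞]
D(2):
  [∞, 14, 14, 6]
  [24, ∞, 36, 6]
  [91, 34, ∞, 41]
  [24, 40, 76, ∞]
D(3):
  [∞, 14, 14, 14]
  [36, ∞, 36, 36]
  [91, 34, ∞, 41]
  [76, 40, 76, ∞]
D(4):
  [∞, 14, 14, 14]
  [36, ∞, 36, 36]
  [91, 40, ∞, 41]
  [76, 40, 76, ∞]
Answer: T*[3][2] = 76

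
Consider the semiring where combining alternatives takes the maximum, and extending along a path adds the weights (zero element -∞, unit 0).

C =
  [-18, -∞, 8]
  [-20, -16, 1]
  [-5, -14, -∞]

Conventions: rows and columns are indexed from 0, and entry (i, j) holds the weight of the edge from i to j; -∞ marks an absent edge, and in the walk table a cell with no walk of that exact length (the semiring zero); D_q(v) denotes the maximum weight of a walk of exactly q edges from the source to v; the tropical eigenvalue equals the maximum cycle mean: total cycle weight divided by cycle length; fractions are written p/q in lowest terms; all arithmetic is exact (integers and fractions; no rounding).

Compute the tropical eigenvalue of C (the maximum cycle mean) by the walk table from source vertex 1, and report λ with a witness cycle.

q=0: [-∞, 0, -∞]
q=1: [-20, -16, 1]
q=2: [-4, -13, -12]
q=3: [-17, -26, 4]
Optimal cycle mean attained by: cycle 0->2->0, total 8 + (-5), length 2.
Answer: λ = 3/2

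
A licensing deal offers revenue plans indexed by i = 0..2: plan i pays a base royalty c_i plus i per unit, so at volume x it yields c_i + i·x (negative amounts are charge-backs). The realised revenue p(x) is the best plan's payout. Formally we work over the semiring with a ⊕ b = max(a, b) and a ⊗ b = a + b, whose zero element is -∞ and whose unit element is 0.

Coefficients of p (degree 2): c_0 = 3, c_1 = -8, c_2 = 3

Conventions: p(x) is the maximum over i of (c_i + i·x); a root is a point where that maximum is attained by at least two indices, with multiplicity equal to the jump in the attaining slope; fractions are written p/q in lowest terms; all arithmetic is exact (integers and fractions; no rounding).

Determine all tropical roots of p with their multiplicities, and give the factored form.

hull edge (i=0, c=3) to (i=2, c=3): slope 0, span 2
Factored form: p(x) = 3 ⊗ (x ⊕ 0) ⊗ (x ⊕ 0)
Answer: roots = 0 (mult 2)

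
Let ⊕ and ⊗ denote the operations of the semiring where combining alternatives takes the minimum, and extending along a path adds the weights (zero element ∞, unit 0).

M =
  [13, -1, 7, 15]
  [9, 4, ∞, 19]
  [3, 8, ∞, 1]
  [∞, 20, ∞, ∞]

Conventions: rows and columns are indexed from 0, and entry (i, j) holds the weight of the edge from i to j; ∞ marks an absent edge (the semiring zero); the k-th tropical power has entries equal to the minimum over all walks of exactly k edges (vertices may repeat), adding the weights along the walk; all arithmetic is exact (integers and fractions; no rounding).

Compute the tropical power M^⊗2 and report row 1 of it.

M^⊗2:
  [8, 3, 20, 8]
  [13, 8, 16, 23]
  [16, 2, 10, 18]
  [29, 24, ∞, 39]
Answer: row 1 of M^⊗2 = [13, 8, 16, 23]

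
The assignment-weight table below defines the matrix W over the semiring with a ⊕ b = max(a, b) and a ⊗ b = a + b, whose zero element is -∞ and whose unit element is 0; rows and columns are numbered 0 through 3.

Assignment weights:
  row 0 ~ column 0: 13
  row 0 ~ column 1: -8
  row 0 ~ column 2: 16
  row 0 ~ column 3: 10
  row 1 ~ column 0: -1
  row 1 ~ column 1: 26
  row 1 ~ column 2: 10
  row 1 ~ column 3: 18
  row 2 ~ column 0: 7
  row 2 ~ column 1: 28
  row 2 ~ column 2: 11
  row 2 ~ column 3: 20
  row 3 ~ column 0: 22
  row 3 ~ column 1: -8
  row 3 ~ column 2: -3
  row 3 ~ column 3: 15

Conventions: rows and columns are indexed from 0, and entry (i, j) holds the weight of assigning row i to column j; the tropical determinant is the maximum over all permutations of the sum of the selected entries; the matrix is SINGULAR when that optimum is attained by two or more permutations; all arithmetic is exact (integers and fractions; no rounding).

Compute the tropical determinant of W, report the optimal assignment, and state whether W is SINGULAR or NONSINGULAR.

σ = (0, 1, 2, 3): 13 + 26 + 11 + 15 = 65
σ = (0, 1, 3, 2): 13 + 26 + 20 + (-3) = 56
σ = (0, 2, 1, 3): 13 + 10 + 28 + 15 = 66
σ = (0, 2, 3, 1): 13 + 10 + 20 + (-8) = 35
σ = (0, 3, 1, 2): 13 + 18 + 28 + (-3) = 56
σ = (0, 3, 2, 1): 13 + 18 + 11 + (-8) = 34
σ = (1, 0, 2, 3): (-8) + (-1) + 11 + 15 = 17
σ = (1, 0, 3, 2): (-8) + (-1) + 20 + (-3) = 8
σ = (1, 2, 0, 3): (-8) + 10 + 7 + 15 = 24
σ = (1, 2, 3, 0): (-8) + 10 + 20 + 22 = 44
σ = (1, 3, 0, 2): (-8) + 18 + 7 + (-3) = 14
σ = (1, 3, 2, 0): (-8) + 18 + 11 + 22 = 43
σ = (2, 0, 1, 3): 16 + (-1) + 28 + 15 = 58
σ = (2, 0, 3, 1): 16 + (-1) + 20 + (-8) = 27
σ = (2, 1, 0, 3): 16 + 26 + 7 + 15 = 64
σ = (2, 1, 3, 0): 16 + 26 + 20 + 22 = 84
σ = (2, 3, 0, 1): 16 + 18 + 7 + (-8) = 33
σ = (2, 3, 1, 0): 16 + 18 + 28 + 22 = 84
σ = (3, 0, 1, 2): 10 + (-1) + 28 + (-3) = 34
σ = (3, 0, 2, 1): 10 + (-1) + 11 + (-8) = 12
σ = (3, 1, 0, 2): 10 + 26 + 7 + (-3) = 40
σ = (3, 1, 2, 0): 10 + 26 + 11 + 22 = 69
σ = (3, 2, 0, 1): 10 + 10 + 7 + (-8) = 19
σ = (3, 2, 1, 0): 10 + 10 + 28 + 22 = 70
Optimal value attained by: σ = (2, 1, 3, 0).
Answer: det⊕(W) = 84; verdict: SINGULAR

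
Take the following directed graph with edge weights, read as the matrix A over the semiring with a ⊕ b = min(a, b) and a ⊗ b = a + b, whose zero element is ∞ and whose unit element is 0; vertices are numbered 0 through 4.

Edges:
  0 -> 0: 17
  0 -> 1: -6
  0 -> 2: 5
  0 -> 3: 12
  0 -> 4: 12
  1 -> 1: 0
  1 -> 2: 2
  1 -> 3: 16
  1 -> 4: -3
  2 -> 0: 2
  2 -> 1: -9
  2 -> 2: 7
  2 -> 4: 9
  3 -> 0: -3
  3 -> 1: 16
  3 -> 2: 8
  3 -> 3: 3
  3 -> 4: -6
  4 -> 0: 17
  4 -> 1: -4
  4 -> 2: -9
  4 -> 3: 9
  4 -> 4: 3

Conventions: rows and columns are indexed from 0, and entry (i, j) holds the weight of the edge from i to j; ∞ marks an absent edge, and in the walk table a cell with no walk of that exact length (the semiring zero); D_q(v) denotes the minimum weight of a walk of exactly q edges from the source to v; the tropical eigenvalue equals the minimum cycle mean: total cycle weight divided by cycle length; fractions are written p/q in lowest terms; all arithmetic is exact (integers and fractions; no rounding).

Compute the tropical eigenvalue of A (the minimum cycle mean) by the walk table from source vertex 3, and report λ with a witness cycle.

q=0: [∞, ∞, ∞, 0, ∞]
q=1: [-3, 16, 8, 3, -6]
q=2: [0, -10, -15, 3, -3]
q=3: [-13, -24, -12, 6, -13]
q=4: [-10, -24, -22, -8, -27]
q=5: [-20, -31, -36, -18, -27]
Optimal cycle mean attained by: cycle 1->4->2->1, total (-3) + (-9) + (-9), length 3.
Answer: λ = -7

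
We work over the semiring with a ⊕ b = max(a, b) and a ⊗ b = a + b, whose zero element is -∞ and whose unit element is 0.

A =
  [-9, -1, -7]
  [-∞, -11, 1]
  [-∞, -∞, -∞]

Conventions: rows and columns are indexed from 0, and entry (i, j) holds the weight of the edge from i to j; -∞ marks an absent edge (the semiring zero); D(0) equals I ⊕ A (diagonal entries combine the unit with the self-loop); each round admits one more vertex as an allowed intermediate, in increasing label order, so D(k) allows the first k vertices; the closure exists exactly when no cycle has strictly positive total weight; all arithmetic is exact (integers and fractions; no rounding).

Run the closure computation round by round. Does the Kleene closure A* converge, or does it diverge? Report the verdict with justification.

D(0):
  [0, -1, -7]
  [-∞, 0, 1]
  [-∞, -∞, 0]
D(1):
  [0, -1, -7]
  [-∞, 0, 1]
  [-∞, -∞, 0]
D(2):
  [0, -1, 0]
  [-∞, 0, 1]
  [-∞, -∞, 0]
D(3):
  [0, -1, 0]
  [-∞, 0, 1]
  [-∞, -∞, 0]
Key observation: every diagonal entry stays at the unit through all rounds, so no improving cycle exists.
Answer: CONVERGES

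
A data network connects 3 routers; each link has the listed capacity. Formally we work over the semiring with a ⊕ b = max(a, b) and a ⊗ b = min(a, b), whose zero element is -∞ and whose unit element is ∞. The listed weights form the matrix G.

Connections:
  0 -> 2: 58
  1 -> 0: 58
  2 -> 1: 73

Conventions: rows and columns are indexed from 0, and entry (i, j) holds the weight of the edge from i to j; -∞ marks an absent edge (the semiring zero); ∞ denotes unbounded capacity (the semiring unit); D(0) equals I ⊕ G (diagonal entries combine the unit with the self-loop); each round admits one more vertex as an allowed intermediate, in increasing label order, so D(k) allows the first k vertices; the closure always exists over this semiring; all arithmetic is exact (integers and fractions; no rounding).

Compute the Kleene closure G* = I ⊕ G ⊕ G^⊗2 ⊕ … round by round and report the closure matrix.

D(0):
  [∞, -∞, 58]
  [58, ∞, -∞]
  [-∞, 73, ∞]
D(1):
  [∞, -∞, 58]
  [58, ∞, 58]
  [-∞, 73, ∞]
D(2):
  [∞, -∞, 58]
  [58, ∞, 58]
  [58, 73, ∞]
D(3):
  [∞, 58, 58]
  [58, ∞, 58]
  [58, 73, ∞]
Answer: G* = [[∞, 58, 58], [58, ∞, 58], [58, 73, ∞]]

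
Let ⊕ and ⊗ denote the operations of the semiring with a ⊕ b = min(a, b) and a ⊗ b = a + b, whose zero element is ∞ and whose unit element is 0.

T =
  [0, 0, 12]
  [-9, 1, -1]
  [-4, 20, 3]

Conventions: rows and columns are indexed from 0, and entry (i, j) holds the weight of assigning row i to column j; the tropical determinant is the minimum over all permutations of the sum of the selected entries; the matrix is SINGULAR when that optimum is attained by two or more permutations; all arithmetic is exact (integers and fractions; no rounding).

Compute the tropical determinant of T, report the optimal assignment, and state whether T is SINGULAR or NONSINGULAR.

σ = (0, 1, 2): 0 + 1 + 3 = 4
σ = (0, 2, 1): 0 + (-1) + 20 = 19
σ = (1, 0, 2): 0 + (-9) + 3 = -6
σ = (1, 2, 0): 0 + (-1) + (-4) = -5
σ = (2, 0, 1): 12 + (-9) + 20 = 23
σ = (2, 1, 0): 12 + 1 + (-4) = 9
Optimal value attained by: σ = (1, 0, 2).
Answer: det⊕(T) = -6; verdict: NONSINGULAR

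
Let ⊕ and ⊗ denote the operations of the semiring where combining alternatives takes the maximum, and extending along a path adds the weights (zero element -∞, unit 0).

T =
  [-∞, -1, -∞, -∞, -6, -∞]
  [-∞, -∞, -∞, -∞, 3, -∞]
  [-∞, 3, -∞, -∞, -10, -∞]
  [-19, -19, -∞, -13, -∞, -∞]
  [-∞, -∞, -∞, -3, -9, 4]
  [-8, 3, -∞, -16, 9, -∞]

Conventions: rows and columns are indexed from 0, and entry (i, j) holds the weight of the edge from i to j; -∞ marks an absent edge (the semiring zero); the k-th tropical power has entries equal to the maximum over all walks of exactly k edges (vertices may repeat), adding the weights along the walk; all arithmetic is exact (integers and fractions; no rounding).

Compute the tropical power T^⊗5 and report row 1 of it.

T^⊗2:
  [-∞, -∞, -∞, -9, 2, -2]
  [-∞, -∞, -∞, 0, -6, 7]
  [-∞, -∞, -∞, -13, 6, -6]
  [-32, -20, -∞, -26, -16, -∞]
  [-4, 7, -∞, -12, 13, -5]
  [-35, -9, -∞, 6, 6, 13]
T^⊗3:
  [-10, 1, -∞, -1, 7, 6]
  [-1, 10, -∞, -9, 16, -2]
  [-14, -3, -∞, 3, 3, 10]
  [-45, -33, -∞, -19, -17, -12]
  [-13, -2, -∞, 10, 10, 17]
  [5, 16, -∞, 3, 22, 10]
T^⊗4:
  [-2, 9, -∞, 4, 15, 11]
  [-10, 1, -∞, 13, 13, 20]
  [2, 13, -∞, 0, 19, 7]
  [-20, -9, -∞, -20, -3, -13]
  [9, 20, -∞, 7, 26, 14]
  [2, 13, -∞, 19, 19, 26]
T^⊗5:
  [3, 14, -∞, 12, 20, 19]
  [12, 23, -∞, 10, 29, 17]
  [-1, 10, -∞, 16, 16, 23]
  [-21, -10, -∞, -6, -4, 1]
  [6, 17, -∞, 23, 23, 30]
  [18, 29, -∞, 16, 35, 23]
Answer: row 1 of T^⊗5 = [12, 23, -∞, 10, 29, 17]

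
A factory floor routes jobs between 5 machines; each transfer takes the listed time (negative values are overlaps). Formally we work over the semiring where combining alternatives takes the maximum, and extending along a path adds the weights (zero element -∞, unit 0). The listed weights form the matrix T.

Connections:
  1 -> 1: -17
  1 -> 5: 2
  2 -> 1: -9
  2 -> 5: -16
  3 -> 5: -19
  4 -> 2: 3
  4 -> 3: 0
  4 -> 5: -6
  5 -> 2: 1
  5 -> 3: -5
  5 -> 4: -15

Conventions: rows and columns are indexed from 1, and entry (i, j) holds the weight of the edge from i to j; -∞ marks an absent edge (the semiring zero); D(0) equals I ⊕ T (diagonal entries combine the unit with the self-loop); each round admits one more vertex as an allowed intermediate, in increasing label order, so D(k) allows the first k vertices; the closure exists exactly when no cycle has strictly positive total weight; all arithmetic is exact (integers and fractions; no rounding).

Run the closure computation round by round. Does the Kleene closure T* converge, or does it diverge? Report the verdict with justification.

D(0):
  [0, -∞, -∞, -∞, 2]
  [-9, 0, -∞, -∞, -16]
  [-∞, -∞, 0, -∞, -19]
  [-∞, 3, 0, 0, -6]
  [-∞, 1, -5, -15, 0]
D(1):
  [0, -∞, -∞, -∞, 2]
  [-9, 0, -∞, -∞, -7]
  [-∞, -∞, 0, -∞, -19]
  [-∞, 3, 0, 0, -6]
  [-∞, 1, -5, -15, 0]
D(2):
  [0, -∞, -∞, -∞, 2]
  [-9, 0, -∞, -∞, -7]
  [-∞, -∞, 0, -∞, -19]
  [-6, 3, 0, 0, -4]
  [-8, 1, -5, -15, 0]
D(3):
  [0, -∞, -∞, -∞, 2]
  [-9, 0, -∞, -∞, -7]
  [-∞, -∞, 0, -∞, -19]
  [-6, 3, 0, 0, -4]
  [-8, 1, -5, -15, 0]
D(4):
  [0, -∞, -∞, -∞, 2]
  [-9, 0, -∞, -∞, -7]
  [-∞, -∞, 0, -∞, -19]
  [-6, 3, 0, 0, -4]
  [-8, 1, -5, -15, 0]
D(5):
  [0, 3, -3, -13, 2]
  [-9, 0, -12, -22, -7]
  [-27, -18, 0, -34, -19]
  [-6, 3, 0, 0, -4]
  [-8, 1, -5, -15, 0]
Key observation: every diagonal entry stays at the unit through all rounds, so no improving cycle exists.
Answer: CONVERGES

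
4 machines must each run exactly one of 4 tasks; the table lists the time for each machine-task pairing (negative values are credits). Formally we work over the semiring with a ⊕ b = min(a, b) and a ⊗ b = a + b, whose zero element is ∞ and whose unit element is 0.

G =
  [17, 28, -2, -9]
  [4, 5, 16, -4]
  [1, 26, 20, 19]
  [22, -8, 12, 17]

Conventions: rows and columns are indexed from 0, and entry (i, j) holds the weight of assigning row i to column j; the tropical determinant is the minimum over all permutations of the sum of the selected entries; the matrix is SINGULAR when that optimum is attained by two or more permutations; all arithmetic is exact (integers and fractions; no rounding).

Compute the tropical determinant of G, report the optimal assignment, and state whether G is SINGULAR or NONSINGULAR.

σ = (0, 1, 2, 3): 17 + 5 + 20 + 17 = 59
σ = (0, 1, 3, 2): 17 + 5 + 19 + 12 = 53
σ = (0, 2, 1, 3): 17 + 16 + 26 + 17 = 76
σ = (0, 2, 3, 1): 17 + 16 + 19 + (-8) = 44
σ = (0, 3, 1, 2): 17 + (-4) + 26 + 12 = 51
σ = (0, 3, 2, 1): 17 + (-4) + 20 + (-8) = 25
σ = (1, 0, 2, 3): 28 + 4 + 20 + 17 = 69
σ = (1, 0, 3, 2): 28 + 4 + 19 + 12 = 63
σ = (1, 2, 0, 3): 28 + 16 + 1 + 17 = 62
σ = (1, 2, 3, 0): 28 + 16 + 19 + 22 = 85
σ = (1, 3, 0, 2): 28 + (-4) + 1 + 12 = 37
σ = (1, 3, 2, 0): 28 + (-4) + 20 + 22 = 66
σ = (2, 0, 1, 3): (-2) + 4 + 26 + 17 = 45
σ = (2, 0, 3, 1): (-2) + 4 + 19 + (-8) = 13
σ = (2, 1, 0, 3): (-2) + 5 + 1 + 17 = 21
σ = (2, 1, 3, 0): (-2) + 5 + 19 + 22 = 44
σ = (2, 3, 0, 1): (-2) + (-4) + 1 + (-8) = -13
σ = (2, 3, 1, 0): (-2) + (-4) + 26 + 22 = 42
σ = (3, 0, 1, 2): (-9) + 4 + 26 + 12 = 33
σ = (3, 0, 2, 1): (-9) + 4 + 20 + (-8) = 7
σ = (3, 1, 0, 2): (-9) + 5 + 1 + 12 = 9
σ = (3, 1, 2, 0): (-9) + 5 + 20 + 22 = 38
σ = (3, 2, 0, 1): (-9) + 16 + 1 + (-8) = 0
σ = (3, 2, 1, 0): (-9) + 16 + 26 + 22 = 55
Optimal value attained by: σ = (2, 3, 0, 1).
Answer: det⊕(G) = -13; verdict: NONSINGULAR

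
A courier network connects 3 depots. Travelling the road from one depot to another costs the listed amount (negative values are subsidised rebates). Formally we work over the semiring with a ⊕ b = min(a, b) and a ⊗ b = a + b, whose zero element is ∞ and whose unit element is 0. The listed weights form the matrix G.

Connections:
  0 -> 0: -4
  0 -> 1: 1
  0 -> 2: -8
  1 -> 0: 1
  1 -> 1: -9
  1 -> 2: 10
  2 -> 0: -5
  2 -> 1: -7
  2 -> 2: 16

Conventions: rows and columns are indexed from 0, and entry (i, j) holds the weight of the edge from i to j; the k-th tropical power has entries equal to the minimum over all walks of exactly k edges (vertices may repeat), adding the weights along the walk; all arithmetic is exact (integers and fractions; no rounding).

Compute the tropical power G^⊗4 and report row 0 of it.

G^⊗2:
  [-13, -15, -12]
  [-8, -18, -7]
  [-9, -16, -13]
G^⊗3:
  [-17, -24, -21]
  [-17, -27, -16]
  [-18, -25, -17]
G^⊗4:
  [-26, -33, -25]
  [-26, -36, -25]
  [-24, -34, -26]
Answer: row 0 of G^⊗4 = [-26, -33, -25]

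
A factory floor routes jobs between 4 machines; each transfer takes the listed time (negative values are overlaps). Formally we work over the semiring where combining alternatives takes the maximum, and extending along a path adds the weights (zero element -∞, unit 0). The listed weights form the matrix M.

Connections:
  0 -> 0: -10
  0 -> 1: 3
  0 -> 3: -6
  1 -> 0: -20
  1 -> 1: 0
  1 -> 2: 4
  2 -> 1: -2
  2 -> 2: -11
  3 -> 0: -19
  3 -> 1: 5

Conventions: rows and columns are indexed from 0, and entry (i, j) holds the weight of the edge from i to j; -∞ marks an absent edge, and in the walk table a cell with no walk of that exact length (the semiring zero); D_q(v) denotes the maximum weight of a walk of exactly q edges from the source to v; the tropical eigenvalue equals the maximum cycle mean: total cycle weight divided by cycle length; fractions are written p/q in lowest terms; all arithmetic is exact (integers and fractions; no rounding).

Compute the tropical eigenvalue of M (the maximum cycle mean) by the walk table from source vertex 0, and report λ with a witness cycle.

q=0: [0, -∞, -∞, -∞]
q=1: [-10, 3, -∞, -6]
q=2: [-17, 3, 7, -16]
q=3: [-17, 5, 7, -23]
q=4: [-15, 5, 9, -23]
Optimal cycle mean attained by: cycle 1->2->1, total 4 + (-2), length 2.
Answer: λ = 1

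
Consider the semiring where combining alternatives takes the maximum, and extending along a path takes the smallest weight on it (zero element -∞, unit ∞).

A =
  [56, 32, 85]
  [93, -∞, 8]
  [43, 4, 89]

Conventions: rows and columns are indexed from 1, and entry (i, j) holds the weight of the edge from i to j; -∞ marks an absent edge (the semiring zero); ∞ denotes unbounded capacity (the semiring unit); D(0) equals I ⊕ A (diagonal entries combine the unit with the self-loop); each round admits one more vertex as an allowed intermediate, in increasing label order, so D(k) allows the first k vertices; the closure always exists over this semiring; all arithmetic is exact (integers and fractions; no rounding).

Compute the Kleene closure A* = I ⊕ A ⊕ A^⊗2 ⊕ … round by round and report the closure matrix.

D(0):
  [∞, 32, 85]
  [93, ∞, 8]
  [43, 4, ∞]
D(1):
  [∞, 32, 85]
  [93, ∞, 85]
  [43, 32, ∞]
D(2):
  [∞, 32, 85]
  [93, ∞, 85]
  [43, 32, ∞]
D(3):
  [∞, 32, 85]
  [93, ∞, 85]
  [43, 32, ∞]
Answer: A* = [[∞, 32, 85], [93, ∞, 85], [43, 32, ∞]]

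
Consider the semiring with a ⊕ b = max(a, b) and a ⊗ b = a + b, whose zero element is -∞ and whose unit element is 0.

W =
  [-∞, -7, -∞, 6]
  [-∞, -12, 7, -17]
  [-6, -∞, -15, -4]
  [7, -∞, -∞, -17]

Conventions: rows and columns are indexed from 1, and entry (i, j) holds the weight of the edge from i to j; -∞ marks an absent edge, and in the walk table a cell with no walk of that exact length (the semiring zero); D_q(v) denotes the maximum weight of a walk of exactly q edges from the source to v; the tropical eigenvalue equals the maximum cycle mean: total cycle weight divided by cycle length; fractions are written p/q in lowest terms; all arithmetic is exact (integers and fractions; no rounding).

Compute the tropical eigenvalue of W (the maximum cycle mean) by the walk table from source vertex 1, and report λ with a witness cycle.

q=0: [0, -∞, -∞, -∞]
q=1: [-∞, -7, -∞, 6]
q=2: [13, -19, 0, -11]
q=3: [-4, 6, -12, 19]
q=4: [26, -6, 13, 2]
Optimal cycle mean attained by: cycle 1->4->1, total 6 + 7, length 2.
Answer: λ = 13/2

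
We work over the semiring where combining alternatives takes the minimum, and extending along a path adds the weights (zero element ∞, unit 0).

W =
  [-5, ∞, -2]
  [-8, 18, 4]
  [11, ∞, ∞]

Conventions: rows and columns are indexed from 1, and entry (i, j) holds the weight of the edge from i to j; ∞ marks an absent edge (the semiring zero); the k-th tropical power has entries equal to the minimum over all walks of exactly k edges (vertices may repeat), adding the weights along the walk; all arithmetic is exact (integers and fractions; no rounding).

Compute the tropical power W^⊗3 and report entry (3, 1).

W^⊗2:
  [-10, ∞, -7]
  [-13, 36, -10]
  [6, ∞, 9]
W^⊗3:
  [-15, ∞, -12]
  [-18, 54, -15]
  [1, ∞, 4]
Key observation: the optimum is the walk 3->1->1->1, with weight 11 + (-5) + (-5) = 1.
Optimal value attained by: walk 3->1->1->1.
Answer: (W^⊗3)[3][1] = 1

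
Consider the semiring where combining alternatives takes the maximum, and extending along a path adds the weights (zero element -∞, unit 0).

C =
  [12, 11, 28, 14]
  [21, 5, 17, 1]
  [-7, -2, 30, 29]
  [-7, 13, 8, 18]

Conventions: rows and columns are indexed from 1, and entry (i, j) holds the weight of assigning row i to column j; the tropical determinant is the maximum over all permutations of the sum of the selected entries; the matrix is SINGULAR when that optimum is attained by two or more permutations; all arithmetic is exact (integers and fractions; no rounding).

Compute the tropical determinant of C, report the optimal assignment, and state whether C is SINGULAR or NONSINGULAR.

σ = (1, 2, 3, 4): 12 + 5 + 30 + 18 = 65
σ = (1, 2, 4, 3): 12 + 5 + 29 + 8 = 54
σ = (1, 3, 2, 4): 12 + 17 + (-2) + 18 = 45
σ = (1, 3, 4, 2): 12 + 17 + 29 + 13 = 71
σ = (1, 4, 2, 3): 12 + 1 + (-2) + 8 = 19
σ = (1, 4, 3, 2): 12 + 1 + 30 + 13 = 56
σ = (2, 1, 3, 4): 11 + 21 + 30 + 18 = 80
σ = (2, 1, 4, 3): 11 + 21 + 29 + 8 = 69
σ = (2, 3, 1, 4): 11 + 17 + (-7) + 18 = 39
σ = (2, 3, 4, 1): 11 + 17 + 29 + (-7) = 50
σ = (2, 4, 1, 3): 11 + 1 + (-7) + 8 = 13
σ = (2, 4, 3, 1): 11 + 1 + 30 + (-7) = 35
σ = (3, 1, 2, 4): 28 + 21 + (-2) + 18 = 65
σ = (3, 1, 4, 2): 28 + 21 + 29 + 13 = 91
σ = (3, 2, 1, 4): 28 + 5 + (-7) + 18 = 44
σ = (3, 2, 4, 1): 28 + 5 + 29 + (-7) = 55
σ = (3, 4, 1, 2): 28 + 1 + (-7) + 13 = 35
σ = (3, 4, 2, 1): 28 + 1 + (-2) + (-7) = 20
σ = (4, 1, 2, 3): 14 + 21 + (-2) + 8 = 41
σ = (4, 1, 3, 2): 14 + 21 + 30 + 13 = 78
σ = (4, 2, 1, 3): 14 + 5 + (-7) + 8 = 20
σ = (4, 2, 3, 1): 14 + 5 + 30 + (-7) = 42
σ = (4, 3, 1, 2): 14 + 17 + (-7) + 13 = 37
σ = (4, 3, 2, 1): 14 + 17 + (-2) + (-7) = 22
Optimal value attained by: σ = (3, 1, 4, 2).
Answer: det⊕(C) = 91; verdict: NONSINGULAR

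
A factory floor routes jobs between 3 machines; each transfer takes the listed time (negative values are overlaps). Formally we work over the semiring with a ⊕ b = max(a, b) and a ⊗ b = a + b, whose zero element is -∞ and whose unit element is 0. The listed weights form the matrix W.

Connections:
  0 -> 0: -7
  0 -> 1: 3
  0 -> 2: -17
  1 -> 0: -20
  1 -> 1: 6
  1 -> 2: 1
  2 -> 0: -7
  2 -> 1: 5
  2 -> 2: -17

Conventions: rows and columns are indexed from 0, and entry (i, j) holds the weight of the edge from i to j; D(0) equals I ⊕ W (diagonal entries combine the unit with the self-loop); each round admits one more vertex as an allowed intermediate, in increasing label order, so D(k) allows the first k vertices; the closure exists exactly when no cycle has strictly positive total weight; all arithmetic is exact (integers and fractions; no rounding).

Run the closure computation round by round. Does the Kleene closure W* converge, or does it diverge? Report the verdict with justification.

Detection: at round 0, diagonal entry (1, 1) turns strictly positive.
Key observation: the cycle 1->1 has total weight 6, which is strictly positive.
Answer: DIVERGES — positive cycle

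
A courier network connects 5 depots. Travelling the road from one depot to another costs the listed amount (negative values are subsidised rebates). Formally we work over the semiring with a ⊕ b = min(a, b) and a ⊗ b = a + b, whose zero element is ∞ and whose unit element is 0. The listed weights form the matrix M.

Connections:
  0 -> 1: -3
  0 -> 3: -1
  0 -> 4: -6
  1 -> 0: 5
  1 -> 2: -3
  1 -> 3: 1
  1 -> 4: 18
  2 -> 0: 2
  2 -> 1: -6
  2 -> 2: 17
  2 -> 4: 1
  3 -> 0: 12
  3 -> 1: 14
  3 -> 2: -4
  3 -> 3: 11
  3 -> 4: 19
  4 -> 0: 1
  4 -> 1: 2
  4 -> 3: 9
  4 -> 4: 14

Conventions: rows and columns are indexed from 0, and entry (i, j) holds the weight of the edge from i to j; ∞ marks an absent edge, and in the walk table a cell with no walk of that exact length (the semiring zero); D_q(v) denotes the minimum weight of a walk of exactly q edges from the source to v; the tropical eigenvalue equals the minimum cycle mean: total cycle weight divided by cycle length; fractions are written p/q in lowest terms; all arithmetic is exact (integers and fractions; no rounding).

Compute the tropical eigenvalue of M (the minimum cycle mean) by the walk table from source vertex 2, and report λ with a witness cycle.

q=0: [∞, ∞, 0, ∞, ∞]
q=1: [2, -6, 17, ∞, 1]
q=2: [-1, -1, -9, -5, -4]
q=3: [-7, -15, -9, -2, -8]
q=4: [-10, -15, -18, -14, -13]
q=5: [-16, -24, -18, -14, -17]
Optimal cycle mean attained by: cycle 1->2->1, total (-3) + (-6), length 2.
Answer: λ = -9/2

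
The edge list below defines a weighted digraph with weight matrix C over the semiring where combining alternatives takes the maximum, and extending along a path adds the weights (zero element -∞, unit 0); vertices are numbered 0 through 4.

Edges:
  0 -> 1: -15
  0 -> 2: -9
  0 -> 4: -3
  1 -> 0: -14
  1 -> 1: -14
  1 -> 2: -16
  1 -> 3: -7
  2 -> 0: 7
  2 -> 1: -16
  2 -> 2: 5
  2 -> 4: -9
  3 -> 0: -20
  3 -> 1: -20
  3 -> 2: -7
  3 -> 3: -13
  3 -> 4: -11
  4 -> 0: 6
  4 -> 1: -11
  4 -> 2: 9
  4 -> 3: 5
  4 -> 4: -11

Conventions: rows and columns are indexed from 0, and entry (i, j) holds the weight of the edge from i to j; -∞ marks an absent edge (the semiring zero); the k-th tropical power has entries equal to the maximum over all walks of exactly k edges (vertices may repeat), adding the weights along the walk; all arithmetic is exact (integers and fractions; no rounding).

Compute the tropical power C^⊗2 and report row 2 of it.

C^⊗2:
  [3, -14, 6, 2, -14]
  [-9, -27, -11, -20, -17]
  [12, -8, 10, -4, 4]
  [0, -22, -2, -6, -16]
  [16, -7, 14, -6, 3]
Answer: row 2 of C^⊗2 = [12, -8, 10, -4, 4]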